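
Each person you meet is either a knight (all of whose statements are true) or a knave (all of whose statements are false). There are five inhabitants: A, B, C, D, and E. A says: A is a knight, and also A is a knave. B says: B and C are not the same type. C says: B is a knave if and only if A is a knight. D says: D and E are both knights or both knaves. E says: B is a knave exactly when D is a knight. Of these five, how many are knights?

2

The unique consistent assignment is A=knave, B=knave, C=knave, D=knight, E=knight.
That has 2 knights.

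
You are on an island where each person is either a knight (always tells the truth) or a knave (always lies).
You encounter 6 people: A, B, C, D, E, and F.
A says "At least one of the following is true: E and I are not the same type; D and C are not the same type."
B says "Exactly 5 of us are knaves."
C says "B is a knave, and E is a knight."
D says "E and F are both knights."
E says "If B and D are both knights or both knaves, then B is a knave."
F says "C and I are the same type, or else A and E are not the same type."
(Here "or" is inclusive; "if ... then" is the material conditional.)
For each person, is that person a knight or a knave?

Knights: A, C, and E. Knaves: B, D, and F.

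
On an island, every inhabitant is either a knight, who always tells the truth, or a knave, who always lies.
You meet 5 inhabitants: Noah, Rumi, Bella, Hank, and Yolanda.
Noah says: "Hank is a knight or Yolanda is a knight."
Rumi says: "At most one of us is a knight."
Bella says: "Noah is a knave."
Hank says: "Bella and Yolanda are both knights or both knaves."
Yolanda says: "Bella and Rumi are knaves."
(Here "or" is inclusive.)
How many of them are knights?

The unique consistent assignment is Noah=knight, Rumi=knave, Bella=knave, Hank=knave, Yolanda=knight.
That has 2 knights.

2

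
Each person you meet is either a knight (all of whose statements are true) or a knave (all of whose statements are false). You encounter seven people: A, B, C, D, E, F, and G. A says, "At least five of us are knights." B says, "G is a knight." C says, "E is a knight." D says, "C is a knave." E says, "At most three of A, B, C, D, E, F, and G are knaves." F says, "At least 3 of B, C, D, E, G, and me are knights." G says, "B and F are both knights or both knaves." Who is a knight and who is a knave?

Since A is a knight, "at least five of us are knights" needs to be True, which holds.
B is a knight, so "G is a knight" must be True — and it is.
Since C is a knight, "E is a knight" needs to be True, which holds.
D is a knave, and the claim "C is a knave" is indeed false.
E (knight): "at most three of A, B, C, D, E, F, and G are knaves" — True. ✓
F is a knight; "at least 3 of B, C, D, E, G, and me are knights" is True, as required.
As a knight, G's statement "B and F are both knights or both knaves" should be True; it is.

A is a knight, B is a knight, C is a knight, D is a knave, E is a knight, F is a knight, and G is a knight.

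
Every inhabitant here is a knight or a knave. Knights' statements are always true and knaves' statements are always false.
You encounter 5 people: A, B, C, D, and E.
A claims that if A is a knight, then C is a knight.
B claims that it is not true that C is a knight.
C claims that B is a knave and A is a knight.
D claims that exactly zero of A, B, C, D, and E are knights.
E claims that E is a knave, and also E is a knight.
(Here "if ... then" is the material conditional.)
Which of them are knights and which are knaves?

A is a knight, and the claim "if A is a knight, then C is a knight" is indeed True.
B is a knave, and the claim "it is not true that C is a knight" is indeed false.
C is a knight; "B is a knave and A is a knight" is True, as required.
As a knave, D's statement "exactly zero of A, B, C, D, and E are knights" should be false; it is.
E is a knave; "E is a knave, and also E is a knight" is false, as required.

A is a knight, B is a knave, C is a knight, D is a knave, and E is a knave.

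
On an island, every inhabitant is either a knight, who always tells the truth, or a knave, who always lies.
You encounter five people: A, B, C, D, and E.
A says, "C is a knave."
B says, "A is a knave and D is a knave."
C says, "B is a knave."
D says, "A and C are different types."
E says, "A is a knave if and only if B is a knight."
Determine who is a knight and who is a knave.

A is a knave, B is a knave, C is a knight, D is a knight, and E is a knave.

Suppose A is a knight. Then A's statement "C is a knave" would have to be true. Checking the 16 ways to assign the others, none is consistent with every speaker.
(For instance, with B=knave, C=knight, D=knight, E=knave, A's claim "C is a knave" comes out false where it would need to be true.)
So A must be a knave, making "C is a knave" false. Taking A=knave, B=knave, C=knight, D=knight, E=knave, each remaining statement checks out:
  B (knave): "A is a knave and D is a knave" — false. ✓
  C (knight): "B is a knave" — true. ✓
  D (knight): "A and C are different types" — true. ✓
  E (knave): "A is a knave if and only if B is a knight" — false. ✓
This is the unique consistent assignment.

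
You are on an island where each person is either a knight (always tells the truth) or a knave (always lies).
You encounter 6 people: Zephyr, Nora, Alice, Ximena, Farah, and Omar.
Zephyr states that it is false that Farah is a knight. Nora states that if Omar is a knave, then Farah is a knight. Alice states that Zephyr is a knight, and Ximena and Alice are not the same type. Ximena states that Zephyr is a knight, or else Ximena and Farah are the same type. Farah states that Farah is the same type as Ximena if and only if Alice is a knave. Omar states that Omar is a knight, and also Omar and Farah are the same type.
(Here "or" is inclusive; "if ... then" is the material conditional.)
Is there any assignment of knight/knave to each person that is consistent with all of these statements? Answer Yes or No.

Yes

One consistent assignment: Zephyr=knave, Nora=knight, Alice=knave, Ximena=knight, Farah=knight, Omar=knight.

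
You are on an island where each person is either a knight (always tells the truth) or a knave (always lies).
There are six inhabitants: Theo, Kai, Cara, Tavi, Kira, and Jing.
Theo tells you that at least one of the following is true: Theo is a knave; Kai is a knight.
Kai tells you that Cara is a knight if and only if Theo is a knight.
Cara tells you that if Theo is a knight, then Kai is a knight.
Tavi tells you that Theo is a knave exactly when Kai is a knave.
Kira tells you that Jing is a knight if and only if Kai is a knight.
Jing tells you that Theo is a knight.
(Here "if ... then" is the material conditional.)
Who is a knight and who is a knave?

Theo is a knight, so "at least one of the following is true: Theo is a knave; Kai is a knight" must be True — and it is.
Kai (knight): "Cara is a knight if and only if Theo is a knight" — True. ✓
Cara (knight): "if Theo is a knight, then Kai is a knight" — True. ✓
Tavi (knight): "Theo is a knave exactly when Kai is a knave" — True. ✓
Kira is a knight, so "Jing is a knight if and only if Kai is a knight" must be True — and it is.
Jing is a knight, so "Theo is a knight" must be True — and it is.

Theo is a knight, Kai is a knight, Cara is a knight, Tavi is a knight, Kira is a knight, and Jing is a knight.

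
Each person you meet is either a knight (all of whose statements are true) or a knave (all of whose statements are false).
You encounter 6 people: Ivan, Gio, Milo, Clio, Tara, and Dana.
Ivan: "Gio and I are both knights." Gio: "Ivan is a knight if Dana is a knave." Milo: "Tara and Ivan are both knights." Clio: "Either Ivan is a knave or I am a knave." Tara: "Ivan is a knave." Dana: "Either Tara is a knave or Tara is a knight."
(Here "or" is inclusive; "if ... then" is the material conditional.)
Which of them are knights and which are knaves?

Ivan is a knave, and the claim "Gio and I are both knights" is indeed False.
Gio (knight): "Ivan is a knight if Dana is a knave" — True. ✓
Milo is a knave, so "Tara and Ivan are both knights" must be False — and it is.
As a knight, Clio's statement "either Ivan is a knave or I am a knave" should be True; it is.
Tara is a knight, so "Ivan is a knave" must be True — and it is.
Dana is a knight; "either Tara is a knave or Tara is a knight" is True, as required.

Ivan is a knave, Gio is a knight, Milo is a knave, Clio is a knight, Tara is a knight, and Dana is a knight.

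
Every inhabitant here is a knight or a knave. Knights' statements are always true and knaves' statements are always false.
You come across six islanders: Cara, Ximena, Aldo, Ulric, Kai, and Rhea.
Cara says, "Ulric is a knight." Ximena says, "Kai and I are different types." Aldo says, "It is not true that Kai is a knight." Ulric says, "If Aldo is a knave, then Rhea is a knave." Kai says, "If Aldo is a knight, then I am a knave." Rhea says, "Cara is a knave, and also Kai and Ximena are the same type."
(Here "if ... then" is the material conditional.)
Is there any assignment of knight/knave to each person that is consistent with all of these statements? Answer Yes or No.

No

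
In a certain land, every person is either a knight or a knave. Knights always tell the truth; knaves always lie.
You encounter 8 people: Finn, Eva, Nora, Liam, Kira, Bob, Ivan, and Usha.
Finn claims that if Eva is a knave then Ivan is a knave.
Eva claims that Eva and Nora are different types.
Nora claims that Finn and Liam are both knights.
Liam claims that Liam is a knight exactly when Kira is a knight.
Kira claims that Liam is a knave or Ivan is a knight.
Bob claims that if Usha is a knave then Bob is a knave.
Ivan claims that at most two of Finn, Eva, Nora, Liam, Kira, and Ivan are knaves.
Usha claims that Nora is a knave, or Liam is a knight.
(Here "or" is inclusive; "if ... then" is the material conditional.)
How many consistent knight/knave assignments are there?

Consistent assignments:
  Finn=knight, Eva=knight, Nora=knave, Liam=knave, Kira=knight, Bob=knight, Ivan=knight, Usha=knight
  Finn=knight, Eva=knight, Nora=knave, Liam=knave, Kira=knight, Bob=knight, Ivan=knave, Usha=knight
  Finn=knight, Eva=knave, Nora=knave, Liam=knave, Kira=knight, Bob=knight, Ivan=knave, Usha=knight

3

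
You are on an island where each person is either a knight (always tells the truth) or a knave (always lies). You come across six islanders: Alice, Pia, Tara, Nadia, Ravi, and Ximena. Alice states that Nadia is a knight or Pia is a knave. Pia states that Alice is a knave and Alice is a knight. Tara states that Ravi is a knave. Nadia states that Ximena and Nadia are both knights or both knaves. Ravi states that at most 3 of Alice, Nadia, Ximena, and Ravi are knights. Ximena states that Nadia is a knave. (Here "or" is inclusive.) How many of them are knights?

3

The unique consistent assignment is Alice=knight, Pia=knave, Tara=knave, Nadia=knave, Ravi=knight, Ximena=knight.
That has 3 knights.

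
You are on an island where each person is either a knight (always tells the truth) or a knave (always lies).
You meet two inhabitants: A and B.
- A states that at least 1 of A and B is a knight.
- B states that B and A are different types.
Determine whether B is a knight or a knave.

B is a knave.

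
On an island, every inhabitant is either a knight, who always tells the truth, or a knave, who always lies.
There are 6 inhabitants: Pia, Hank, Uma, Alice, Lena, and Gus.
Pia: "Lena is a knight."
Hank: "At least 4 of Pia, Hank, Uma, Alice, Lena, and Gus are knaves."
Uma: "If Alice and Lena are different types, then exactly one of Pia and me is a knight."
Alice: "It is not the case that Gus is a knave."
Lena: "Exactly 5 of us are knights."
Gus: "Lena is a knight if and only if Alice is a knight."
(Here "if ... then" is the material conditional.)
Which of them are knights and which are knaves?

Pia is a knight; "Lena is a knight" is True, as required.
Hank is a knave, so "at least 4 of Pia, Hank, Uma, Alice, Lena, and Gus are knaves" must be False — and it is.
As a knight, Uma's statement "if Alice and Lena are different types, then exactly one of Pia and me is a knight" should be True; it is.
Since Alice is a knight, "it is not the case that Gus is a knave" needs to be True, which holds.
Lena is a knight, so "exactly 5 of us are knights" must be True — and it is.
As a knight, Gus's statement "Lena is a knight if and only if Alice is a knight" should be True; it is.

Pia is a knight, Hank is a knave, Uma is a knight, Alice is a knight, Lena is a knight, and Gus is a knight.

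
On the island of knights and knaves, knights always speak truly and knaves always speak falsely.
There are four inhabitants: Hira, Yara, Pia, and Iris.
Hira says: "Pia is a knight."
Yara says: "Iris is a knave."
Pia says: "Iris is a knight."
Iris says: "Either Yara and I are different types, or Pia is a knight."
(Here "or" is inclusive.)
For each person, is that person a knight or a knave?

Knights: Hira, Pia, and Iris. Knaves: Yara.

Suppose Hira is a knave. Then Hira's statement "Pia is a knight" would have to be false. Checking the 8 ways to assign the others, none is consistent with every speaker.
(For instance, with Yara=knave, Pia=knight, Iris=knight, Hira's claim "Pia is a knight" comes out true where it would need to be false.)
So Hira must be a knight, making "Pia is a knight" true. Taking Hira=knight, Yara=knave, Pia=knight, Iris=knight, each remaining statement checks out:
  Yara (knave): "Iris is a knave" — false. ✓
  Pia (knight): "Iris is a knight" — true. ✓
  Iris (knight): "either Yara and I are different types, or Pia is a knight" — true. ✓
This is the unique consistent assignment.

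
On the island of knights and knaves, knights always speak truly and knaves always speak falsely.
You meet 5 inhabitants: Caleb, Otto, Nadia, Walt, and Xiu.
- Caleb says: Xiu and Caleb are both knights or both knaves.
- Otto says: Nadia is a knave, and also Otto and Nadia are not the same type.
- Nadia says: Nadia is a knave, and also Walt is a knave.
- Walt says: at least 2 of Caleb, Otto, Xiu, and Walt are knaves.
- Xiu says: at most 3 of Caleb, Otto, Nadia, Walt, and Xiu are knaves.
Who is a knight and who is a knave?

Caleb is a knave, Otto is a knave, Nadia is a knave, Walt is a knight, and Xiu is a knight.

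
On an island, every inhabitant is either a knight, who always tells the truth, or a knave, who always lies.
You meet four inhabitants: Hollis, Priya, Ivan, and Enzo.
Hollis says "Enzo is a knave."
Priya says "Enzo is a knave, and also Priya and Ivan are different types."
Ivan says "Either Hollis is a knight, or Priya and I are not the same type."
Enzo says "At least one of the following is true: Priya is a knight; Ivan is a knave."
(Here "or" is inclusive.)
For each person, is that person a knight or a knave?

Hollis is a knave, Priya is a knave, Ivan is a knave, and Enzo is a knight.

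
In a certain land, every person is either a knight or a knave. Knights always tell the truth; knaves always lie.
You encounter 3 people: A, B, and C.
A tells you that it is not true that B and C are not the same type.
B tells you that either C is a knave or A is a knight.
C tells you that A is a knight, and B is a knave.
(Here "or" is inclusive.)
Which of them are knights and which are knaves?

A is a knave, B is a knight, and C is a knave.

Suppose A is a knight. Then A's statement "it is not true that B and C are not the same type" would have to be true. Checking the 4 ways to assign the others, none is consistent with every speaker.
(For instance, with B=knight, C=knave, A's claim "it is not true that B and C are not the same type" comes out false where it would need to be true.)
So A must be a knave, making "it is not true that B and C are not the same type" false. Taking A=knave, B=knight, C=knave, each remaining statement checks out:
  B (knight): "either C is a knave or A is a knight" — true. ✓
  C (knave): "A is a knight, and B is a knave" — false. ✓
This is the unique consistent assignment.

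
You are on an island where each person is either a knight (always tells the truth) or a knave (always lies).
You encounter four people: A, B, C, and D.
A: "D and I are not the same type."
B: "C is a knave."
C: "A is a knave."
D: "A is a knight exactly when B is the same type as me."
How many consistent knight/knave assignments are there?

2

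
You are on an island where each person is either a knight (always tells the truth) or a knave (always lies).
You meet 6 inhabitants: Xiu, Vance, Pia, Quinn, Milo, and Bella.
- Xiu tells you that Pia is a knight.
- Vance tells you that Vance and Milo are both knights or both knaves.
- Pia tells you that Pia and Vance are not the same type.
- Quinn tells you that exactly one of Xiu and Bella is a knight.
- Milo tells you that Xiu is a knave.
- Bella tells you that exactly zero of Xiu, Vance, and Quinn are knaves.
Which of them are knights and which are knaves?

Xiu (knave): "Pia is a knight" — False. ✓
Vance is a knave; "Vance and Milo are both knights or both knaves" is False, as required.
Pia is a knave, and the claim "Pia and Vance are not the same type" is indeed False.
Since Quinn is a knave, "exactly one of Xiu and Bella is a knight" needs to be False, which holds.
Since Milo is a knight, "Xiu is a knave" needs to be true, which holds.
Bella (knave): "exactly zero of Xiu, Vance, and Quinn are knaves" — False. ✓

Xiu is a knave, Vance is a knave, Pia is a knave, Quinn is a knave, Milo is a knight, and Bella is a knave.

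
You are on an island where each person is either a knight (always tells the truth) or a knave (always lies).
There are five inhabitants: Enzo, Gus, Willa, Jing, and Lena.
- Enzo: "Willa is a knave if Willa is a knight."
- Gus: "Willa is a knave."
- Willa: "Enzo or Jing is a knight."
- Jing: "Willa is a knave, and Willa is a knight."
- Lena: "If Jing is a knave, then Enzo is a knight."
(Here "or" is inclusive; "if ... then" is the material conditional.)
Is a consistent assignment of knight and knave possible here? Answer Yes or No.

No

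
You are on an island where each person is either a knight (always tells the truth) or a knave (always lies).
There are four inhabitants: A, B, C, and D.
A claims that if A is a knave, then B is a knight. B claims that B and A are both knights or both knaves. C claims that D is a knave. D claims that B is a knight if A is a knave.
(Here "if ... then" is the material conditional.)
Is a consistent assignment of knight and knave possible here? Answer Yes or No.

Yes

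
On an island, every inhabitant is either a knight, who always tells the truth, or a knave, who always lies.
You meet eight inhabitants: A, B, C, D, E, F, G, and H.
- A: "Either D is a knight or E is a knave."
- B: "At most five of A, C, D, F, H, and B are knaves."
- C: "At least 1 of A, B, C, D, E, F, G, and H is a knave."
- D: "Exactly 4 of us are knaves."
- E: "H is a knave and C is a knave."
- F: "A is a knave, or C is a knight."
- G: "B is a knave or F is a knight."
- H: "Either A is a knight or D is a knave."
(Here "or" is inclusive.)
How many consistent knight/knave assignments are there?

Consistent assignments:
  A=knight, B=knight, C=knight, D=knave, E=knave, F=knight, G=knight, H=knight

1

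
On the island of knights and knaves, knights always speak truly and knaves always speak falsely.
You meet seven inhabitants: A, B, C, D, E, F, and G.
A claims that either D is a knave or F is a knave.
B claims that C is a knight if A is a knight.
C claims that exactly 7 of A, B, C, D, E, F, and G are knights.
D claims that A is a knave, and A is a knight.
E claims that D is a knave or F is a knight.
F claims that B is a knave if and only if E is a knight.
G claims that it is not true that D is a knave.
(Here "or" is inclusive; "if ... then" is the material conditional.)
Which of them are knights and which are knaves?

Knights: A, E, and F. Knaves: B, C, D, and G.

A is a knight, and the claim "either D is a knave or F is a knave" is indeed True.
B (knave): "C is a knight if A is a knight" — False. ✓
C is a knave; "exactly 7 of A, B, C, D, E, F, and G are knights" is False, as required.
D is a knave, so "A is a knave, and A is a knight" must be False — and it is.
Since E is a knight, "D is a knave or F is a knight" needs to be True, which holds.
As a knight, F's statement "B is a knave if and only if E is a knight" should be True; it is.
G is a knave, and the claim "it is not true that D is a knave" is indeed False.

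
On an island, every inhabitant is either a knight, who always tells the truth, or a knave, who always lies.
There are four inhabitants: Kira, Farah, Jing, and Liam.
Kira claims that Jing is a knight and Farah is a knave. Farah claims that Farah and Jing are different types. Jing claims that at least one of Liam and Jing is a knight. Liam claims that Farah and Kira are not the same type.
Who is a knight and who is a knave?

Knights: none. Knaves: Kira, Farah, Jing, and Liam.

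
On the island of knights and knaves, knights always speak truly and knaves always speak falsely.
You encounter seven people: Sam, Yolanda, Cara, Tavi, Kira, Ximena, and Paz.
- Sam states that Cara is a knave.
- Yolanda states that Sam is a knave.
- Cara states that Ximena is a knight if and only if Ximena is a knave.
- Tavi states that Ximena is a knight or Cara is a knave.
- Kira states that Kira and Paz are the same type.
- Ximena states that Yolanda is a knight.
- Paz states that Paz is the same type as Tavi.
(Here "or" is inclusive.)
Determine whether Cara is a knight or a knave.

Cara is a knave.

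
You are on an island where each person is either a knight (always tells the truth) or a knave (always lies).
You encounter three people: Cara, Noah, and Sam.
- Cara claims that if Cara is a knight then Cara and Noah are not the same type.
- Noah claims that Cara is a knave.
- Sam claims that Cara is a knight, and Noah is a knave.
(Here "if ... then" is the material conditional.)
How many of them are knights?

2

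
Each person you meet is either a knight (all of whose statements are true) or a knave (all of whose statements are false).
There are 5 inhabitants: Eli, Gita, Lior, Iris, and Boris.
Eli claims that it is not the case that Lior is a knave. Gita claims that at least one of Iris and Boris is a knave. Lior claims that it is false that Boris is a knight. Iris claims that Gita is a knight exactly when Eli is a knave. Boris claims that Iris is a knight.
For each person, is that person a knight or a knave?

Eli is a knight, Gita is a knight, Lior is a knight, Iris is a knave, and Boris is a knave.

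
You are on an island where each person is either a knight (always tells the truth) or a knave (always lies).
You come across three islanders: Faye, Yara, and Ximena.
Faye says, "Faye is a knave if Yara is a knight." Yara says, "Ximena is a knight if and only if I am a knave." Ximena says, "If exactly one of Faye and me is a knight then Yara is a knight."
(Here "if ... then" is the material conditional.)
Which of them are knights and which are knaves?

Faye is a knight, Yara is a knave, and Ximena is a knave.

Suppose Faye is a knave. Then Faye's statement "Faye is a knave if Yara is a knight" would have to be false. Checking the 4 ways to assign the others, none is consistent with every speaker.
(For instance, with Yara=knave, Ximena=knave, Faye's claim "Faye is a knave if Yara is a knight" comes out true where it would need to be false.)
So Faye must be a knight, making "Faye is a knave if Yara is a knight" true. Taking Faye=knight, Yara=knave, Ximena=knave, each remaining statement checks out:
  Yara (knave): "Ximena is a knight if and only if I am a knave" — false. ✓
  Ximena (knave): "if exactly one of Faye and me is a knight then Yara is a knight" — false. ✓
This is the unique consistent assignment.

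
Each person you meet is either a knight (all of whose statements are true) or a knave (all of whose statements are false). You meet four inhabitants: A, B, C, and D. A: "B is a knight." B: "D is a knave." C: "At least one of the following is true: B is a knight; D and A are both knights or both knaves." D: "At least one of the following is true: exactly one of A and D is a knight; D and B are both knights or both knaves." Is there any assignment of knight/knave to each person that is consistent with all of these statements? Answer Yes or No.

One consistent assignment: A=knave, B=knave, C=knave, D=knight.

Yes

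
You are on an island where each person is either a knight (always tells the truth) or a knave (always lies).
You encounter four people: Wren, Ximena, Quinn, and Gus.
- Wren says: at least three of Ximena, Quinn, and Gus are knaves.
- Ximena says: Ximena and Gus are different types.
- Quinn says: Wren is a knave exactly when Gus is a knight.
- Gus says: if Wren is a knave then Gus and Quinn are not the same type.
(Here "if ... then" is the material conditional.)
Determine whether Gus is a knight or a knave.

Gus is a knave.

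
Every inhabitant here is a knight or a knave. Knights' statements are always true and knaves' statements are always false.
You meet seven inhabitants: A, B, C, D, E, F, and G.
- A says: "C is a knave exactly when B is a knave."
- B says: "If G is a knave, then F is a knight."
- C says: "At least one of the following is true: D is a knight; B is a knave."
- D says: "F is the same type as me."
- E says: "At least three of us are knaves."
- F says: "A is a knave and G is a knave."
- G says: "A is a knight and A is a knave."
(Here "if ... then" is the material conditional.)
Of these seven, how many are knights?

The unique consistent assignment is A=knave, B=knight, C=knave, D=knave, E=knight, F=knight, G=knave.
That has 3 knights.

3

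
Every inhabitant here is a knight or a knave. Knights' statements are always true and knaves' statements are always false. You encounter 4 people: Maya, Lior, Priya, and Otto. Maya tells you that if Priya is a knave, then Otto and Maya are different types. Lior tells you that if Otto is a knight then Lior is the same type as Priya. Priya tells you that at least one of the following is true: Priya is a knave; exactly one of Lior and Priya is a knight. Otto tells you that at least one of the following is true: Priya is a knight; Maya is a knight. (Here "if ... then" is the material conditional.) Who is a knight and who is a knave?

Suppose Maya is a knave. Then Maya's statement "if Priya is a knave, then Otto and Maya are different types" would have to be false. Checking the 8 ways to assign the others, none is consistent with every speaker.
(For instance, with Lior=knave, Priya=knight, Otto=knight, Maya's claim "if Priya is a knave, then Otto and Maya are different types" comes out true where it would need to be false.)
So Maya must be a knight, making "if Priya is a knave, then Otto and Maya are different types" true. Taking Maya=knight, Lior=knave, Priya=knight, Otto=knight, each remaining statement checks out:
  Lior (knave): "if Otto is a knight then Lior is the same type as Priya" — false. ✓
  Priya (knight): "at least one of the following is true: Priya is a knave; exactly one of Lior and Priya is a knight" — true. ✓
  Otto (knight): "at least one of the following is true: Priya is a knight; Maya is a knight" — true. ✓
This is the unique consistent assignment.

Maya is a knight, Lior is a knave, Priya is a knight, and Otto is a knight.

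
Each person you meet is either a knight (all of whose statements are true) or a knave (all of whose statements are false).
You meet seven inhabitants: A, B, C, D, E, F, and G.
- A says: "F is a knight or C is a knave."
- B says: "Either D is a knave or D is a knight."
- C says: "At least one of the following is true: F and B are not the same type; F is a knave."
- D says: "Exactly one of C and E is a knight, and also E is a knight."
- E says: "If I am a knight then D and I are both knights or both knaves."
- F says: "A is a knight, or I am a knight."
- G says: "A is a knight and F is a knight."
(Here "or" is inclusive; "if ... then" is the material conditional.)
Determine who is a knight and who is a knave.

Knights: A, B, D, E, F, and G. Knaves: C.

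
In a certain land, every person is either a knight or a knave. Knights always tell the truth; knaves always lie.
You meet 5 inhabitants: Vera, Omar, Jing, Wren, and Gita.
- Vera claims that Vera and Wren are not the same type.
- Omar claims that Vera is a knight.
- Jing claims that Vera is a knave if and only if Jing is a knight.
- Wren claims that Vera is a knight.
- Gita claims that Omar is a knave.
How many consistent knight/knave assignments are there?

2

Consistent assignments:
  Vera=knave, Omar=knave, Jing=knight, Wren=knave, Gita=knight
  Vera=knave, Omar=knave, Jing=knave, Wren=knave, Gita=knight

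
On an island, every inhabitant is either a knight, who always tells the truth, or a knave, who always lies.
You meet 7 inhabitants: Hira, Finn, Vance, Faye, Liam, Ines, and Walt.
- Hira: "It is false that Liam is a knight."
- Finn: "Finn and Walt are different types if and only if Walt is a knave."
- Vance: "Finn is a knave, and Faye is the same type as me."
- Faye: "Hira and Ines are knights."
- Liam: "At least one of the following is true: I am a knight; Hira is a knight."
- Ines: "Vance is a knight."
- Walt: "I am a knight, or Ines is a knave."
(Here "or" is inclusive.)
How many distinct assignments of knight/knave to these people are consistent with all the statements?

Consistent assignments:
  Hira=knave, Finn=knight, Vance=knave, Faye=knave, Liam=knight, Ines=knave, Walt=knight

1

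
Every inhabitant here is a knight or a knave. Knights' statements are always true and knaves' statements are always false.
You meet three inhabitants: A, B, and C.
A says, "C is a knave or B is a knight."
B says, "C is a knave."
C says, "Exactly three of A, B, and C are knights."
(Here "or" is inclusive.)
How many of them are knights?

2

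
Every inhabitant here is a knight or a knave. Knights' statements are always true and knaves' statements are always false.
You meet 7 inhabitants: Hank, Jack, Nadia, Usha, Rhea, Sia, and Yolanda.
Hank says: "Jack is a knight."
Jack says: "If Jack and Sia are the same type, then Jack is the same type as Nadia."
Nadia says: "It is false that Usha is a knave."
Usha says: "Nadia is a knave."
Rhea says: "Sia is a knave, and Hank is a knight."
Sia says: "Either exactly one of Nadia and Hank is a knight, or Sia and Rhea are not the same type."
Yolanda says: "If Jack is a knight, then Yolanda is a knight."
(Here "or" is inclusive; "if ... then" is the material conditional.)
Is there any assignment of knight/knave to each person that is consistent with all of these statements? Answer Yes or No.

No

Checking all 128 assignments, each has at least one speaker whose statement's truth value contradicts their type.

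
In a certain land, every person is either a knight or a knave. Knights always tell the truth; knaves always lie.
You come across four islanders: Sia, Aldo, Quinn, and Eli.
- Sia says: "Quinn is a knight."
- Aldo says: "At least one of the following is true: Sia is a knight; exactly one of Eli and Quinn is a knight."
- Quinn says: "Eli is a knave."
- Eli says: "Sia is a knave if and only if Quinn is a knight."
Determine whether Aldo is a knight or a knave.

Aldo is a knight.

Consistent assignments: {Sia=knight, Aldo=knight, Quinn=knight, Eli=knave}
In every consistent assignment, Aldo is a knight.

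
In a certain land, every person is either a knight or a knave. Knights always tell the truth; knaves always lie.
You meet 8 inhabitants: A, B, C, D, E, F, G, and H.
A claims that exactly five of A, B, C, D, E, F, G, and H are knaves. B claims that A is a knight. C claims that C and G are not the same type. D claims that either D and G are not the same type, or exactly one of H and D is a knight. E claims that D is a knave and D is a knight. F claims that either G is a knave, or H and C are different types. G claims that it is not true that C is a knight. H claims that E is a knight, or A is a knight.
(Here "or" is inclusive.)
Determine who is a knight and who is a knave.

Knights: C and F. Knaves: A, B, D, E, G, and H.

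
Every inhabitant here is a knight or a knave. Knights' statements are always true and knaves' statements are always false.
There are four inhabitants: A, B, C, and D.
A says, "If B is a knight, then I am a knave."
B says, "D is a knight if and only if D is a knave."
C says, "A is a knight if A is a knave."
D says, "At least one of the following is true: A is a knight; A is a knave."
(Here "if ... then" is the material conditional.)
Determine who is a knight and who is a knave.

A is a knight, and the claim "if B is a knight, then I am a knave" is indeed true.
As a knave, B's statement "D is a knight if and only if D is a knave" should be false; it is.
C is a knight, and the claim "A is a knight if A is a knave" is indeed true.
D (knight): "at least one of the following is true: A is a knight; A is a knave" — true. ✓

A is a knight, B is a knave, C is a knight, and D is a knight.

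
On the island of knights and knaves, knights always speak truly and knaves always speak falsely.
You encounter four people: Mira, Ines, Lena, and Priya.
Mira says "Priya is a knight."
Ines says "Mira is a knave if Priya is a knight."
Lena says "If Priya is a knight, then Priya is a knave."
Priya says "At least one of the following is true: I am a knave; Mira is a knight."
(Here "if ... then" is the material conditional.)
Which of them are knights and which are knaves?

Mira is a knight, Ines is a knave, Lena is a knave, and Priya is a knight.

Suppose Mira is a knave. Then Mira's statement "Priya is a knight" would have to be false. Checking the 8 ways to assign the others, none is consistent with every speaker.
(For instance, with Ines=knave, Lena=knave, Priya=knight, Mira's claim "Priya is a knight" comes out true where it would need to be false.)
So Mira must be a knight, making "Priya is a knight" true. Taking Mira=knight, Ines=knave, Lena=knave, Priya=knight, each remaining statement checks out:
  Ines (knave): "Mira is a knave if Priya is a knight" — false. ✓
  Lena (knave): "if Priya is a knight, then Priya is a knave" — false. ✓
  Priya (knight): "at least one of the following is true: I am a knave; Mira is a knight" — true. ✓
This is the unique consistent assignment.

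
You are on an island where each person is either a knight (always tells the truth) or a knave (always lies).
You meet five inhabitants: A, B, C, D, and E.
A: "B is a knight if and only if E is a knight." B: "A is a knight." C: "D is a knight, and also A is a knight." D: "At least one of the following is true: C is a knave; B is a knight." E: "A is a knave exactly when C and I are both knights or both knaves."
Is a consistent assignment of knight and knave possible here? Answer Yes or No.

No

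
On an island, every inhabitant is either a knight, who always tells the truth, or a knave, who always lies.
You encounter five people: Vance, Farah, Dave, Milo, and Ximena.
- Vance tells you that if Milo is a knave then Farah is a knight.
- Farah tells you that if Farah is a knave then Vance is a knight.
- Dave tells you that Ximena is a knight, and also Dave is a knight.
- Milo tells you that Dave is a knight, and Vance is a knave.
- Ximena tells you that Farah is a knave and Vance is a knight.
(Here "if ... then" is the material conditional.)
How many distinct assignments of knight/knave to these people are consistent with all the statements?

2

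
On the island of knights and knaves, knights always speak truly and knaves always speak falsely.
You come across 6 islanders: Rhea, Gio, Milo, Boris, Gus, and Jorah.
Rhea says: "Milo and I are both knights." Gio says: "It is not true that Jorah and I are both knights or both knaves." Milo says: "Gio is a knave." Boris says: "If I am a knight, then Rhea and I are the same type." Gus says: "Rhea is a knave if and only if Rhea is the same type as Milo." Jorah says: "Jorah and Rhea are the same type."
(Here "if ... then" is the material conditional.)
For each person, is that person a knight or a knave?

Rhea is a knight, Gio is a knave, Milo is a knight, Boris is a knight, Gus is a knave, and Jorah is a knave.

Rhea is a knight, so "Milo and I are both knights" must be True — and it is.
Gio is a knave, so "it is not true that Jorah and I are both knights or both knaves" must be false — and it is.
Since Milo is a knight, "Gio is a knave" needs to be True, which holds.
Boris is a knight, and the claim "if I am a knight, then Rhea and I are the same type" is indeed True.
Gus is a knave, and the claim "Rhea is a knave if and only if Rhea is the same type as Milo" is indeed false.
Since Jorah is a knave, "Jorah and Rhea are the same type" needs to be false, which holds.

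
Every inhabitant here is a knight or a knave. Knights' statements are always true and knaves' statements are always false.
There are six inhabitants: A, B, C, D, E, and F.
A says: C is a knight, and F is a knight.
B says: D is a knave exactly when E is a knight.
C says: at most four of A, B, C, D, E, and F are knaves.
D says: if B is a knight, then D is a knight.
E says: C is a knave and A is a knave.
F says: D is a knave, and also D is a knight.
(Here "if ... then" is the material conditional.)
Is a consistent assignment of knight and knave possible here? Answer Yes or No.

Yes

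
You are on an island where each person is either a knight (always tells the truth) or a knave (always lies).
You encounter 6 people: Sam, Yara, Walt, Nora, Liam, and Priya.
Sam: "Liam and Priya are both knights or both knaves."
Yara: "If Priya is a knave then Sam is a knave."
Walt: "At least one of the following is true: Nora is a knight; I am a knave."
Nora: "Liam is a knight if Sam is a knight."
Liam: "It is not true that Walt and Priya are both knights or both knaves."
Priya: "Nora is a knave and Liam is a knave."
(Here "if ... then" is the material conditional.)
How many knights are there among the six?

The unique consistent assignment is Sam=knave, Yara=knight, Walt=knight, Nora=knight, Liam=knight, Priya=knave.
That has 4 knights.

4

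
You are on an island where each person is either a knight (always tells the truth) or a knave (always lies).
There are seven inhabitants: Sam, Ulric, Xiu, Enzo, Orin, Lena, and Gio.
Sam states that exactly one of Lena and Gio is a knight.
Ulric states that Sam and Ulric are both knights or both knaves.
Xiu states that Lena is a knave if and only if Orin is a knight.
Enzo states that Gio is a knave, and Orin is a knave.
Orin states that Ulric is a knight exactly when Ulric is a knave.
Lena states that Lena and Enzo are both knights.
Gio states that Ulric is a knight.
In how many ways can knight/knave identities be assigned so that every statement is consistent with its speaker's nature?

2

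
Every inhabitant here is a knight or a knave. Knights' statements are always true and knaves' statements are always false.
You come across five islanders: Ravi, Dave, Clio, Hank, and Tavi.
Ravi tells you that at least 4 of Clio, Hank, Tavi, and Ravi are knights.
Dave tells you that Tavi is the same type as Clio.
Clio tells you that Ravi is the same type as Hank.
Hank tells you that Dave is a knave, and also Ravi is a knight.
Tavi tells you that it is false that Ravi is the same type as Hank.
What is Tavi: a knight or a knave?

Tavi is a knave.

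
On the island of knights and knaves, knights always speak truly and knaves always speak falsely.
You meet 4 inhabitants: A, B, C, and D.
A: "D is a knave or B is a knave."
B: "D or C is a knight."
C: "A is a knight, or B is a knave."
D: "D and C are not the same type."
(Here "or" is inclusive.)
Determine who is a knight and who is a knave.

A is a knave, B is a knight, C is a knave, and D is a knight.

A (knave): "D is a knave or B is a knave" — false. ✓
As a knight, B's statement "D or C is a knight" should be True; it is.
C is a knave; "A is a knight, or B is a knave" is false, as required.
D (knight): "D and C are not the same type" — True. ✓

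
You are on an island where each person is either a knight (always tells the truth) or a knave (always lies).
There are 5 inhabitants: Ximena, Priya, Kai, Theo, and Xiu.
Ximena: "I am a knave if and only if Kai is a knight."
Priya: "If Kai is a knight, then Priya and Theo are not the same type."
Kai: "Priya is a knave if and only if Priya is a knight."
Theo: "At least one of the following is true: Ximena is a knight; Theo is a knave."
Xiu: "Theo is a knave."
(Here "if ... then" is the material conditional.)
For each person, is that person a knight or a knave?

Ximena is a knight, Priya is a knight, Kai is a knave, Theo is a knight, and Xiu is a knave.

Ximena is a knight; "I am a knave if and only if Kai is a knight" is true, as required.
Priya (knight): "if Kai is a knight, then Priya and Theo are not the same type" — true. ✓
Since Kai is a knave, "Priya is a knave if and only if Priya is a knight" needs to be False, which holds.
Theo is a knight, and the claim "at least one of the following is true: Ximena is a knight; Theo is a knave" is indeed true.
Since Xiu is a knave, "Theo is a knave" needs to be False, which holds.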